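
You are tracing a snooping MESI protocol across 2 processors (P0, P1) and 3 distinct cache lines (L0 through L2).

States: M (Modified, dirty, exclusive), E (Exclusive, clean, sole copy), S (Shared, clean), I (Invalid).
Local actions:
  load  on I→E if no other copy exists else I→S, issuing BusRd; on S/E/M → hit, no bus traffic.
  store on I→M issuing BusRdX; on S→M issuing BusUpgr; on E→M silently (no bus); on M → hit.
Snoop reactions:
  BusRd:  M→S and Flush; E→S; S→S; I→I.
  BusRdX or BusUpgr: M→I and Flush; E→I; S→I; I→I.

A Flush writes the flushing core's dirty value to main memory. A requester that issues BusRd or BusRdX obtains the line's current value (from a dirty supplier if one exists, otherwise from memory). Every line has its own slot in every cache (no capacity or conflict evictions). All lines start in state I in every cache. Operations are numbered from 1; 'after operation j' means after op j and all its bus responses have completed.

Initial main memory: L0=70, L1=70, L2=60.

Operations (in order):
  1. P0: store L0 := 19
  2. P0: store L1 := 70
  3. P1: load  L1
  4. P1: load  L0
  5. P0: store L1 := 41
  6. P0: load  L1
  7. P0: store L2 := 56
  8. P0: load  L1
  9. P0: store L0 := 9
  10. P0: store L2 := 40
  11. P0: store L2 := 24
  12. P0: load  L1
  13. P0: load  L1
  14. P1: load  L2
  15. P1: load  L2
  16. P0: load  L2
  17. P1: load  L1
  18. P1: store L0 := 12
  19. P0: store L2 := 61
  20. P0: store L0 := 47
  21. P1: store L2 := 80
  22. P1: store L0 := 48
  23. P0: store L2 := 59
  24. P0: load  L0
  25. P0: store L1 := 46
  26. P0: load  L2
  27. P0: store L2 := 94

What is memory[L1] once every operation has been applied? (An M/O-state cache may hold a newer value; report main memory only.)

memory[L1] = 41

1. P0: store L0 := 19  bus=[BusRdX]  L0: P0=M P1=I  mem[L0]=70
2. P0: store L1 := 70  bus=[BusRdX]  L1: P0=M P1=I  mem[L1]=70
3. P1: load  L1  bus=[BusRd,Flush]  L1: P0=S P1=S  mem[L1]=70
4. P1: load  L0  bus=[BusRd,Flush]  L0: P0=S P1=S  mem[L0]=19
5. P0: store L1 := 41  bus=[BusUpgr]  L1: P0=M P1=I  mem[L1]=70
6. P0: load  L1  bus=[-]  L1: P0=M P1=I  mem[L1]=70
7. P0: store L2 := 56  bus=[BusRdX]  L2: P0=M P1=I  mem[L2]=60
8. P0: load  L1  bus=[-]  L1: P0=M P1=I  mem[L1]=70
9. P0: store L0 := 9  bus=[BusUpgr]  L0: P0=M P1=I  mem[L0]=19
10. P0: store L2 := 40  bus=[-]  L2: P0=M P1=I  mem[L2]=60
11. P0: store L2 := 24  bus=[-]  L2: P0=M P1=I  mem[L2]=60
12. P0: load  L1  bus=[-]  L1: P0=M P1=I  mem[L1]=70
13. P0: load  L1  bus=[-]  L1: P0=M P1=I  mem[L1]=70
14. P1: load  L2  bus=[BusRd,Flush]  L2: P0=S P1=S  mem[L2]=24
15. P1: load  L2  bus=[-]  L2: P0=S P1=S  mem[L2]=24
16. P0: load  L2  bus=[-]  L2: P0=S P1=S  mem[L2]=24
17. P1: load  L1  bus=[BusRd,Flush]  L1: P0=S P1=S  mem[L1]=41
18. P1: store L0 := 12  bus=[BusRdX,Flush]  L0: P0=I P1=M  mem[L0]=9
19. P0: store L2 := 61  bus=[BusUpgr]  L2: P0=M P1=I  mem[L2]=24
20. P0: store L0 := 47  bus=[BusRdX,Flush]  L0: P0=M P1=I  mem[L0]=12
21. P1: store L2 := 80  bus=[BusRdX,Flush]  L2: P0=I P1=M  mem[L2]=61
22. P1: store L0 := 48  bus=[BusRdX,Flush]  L0: P0=I P1=M  mem[L0]=47
23. P0: store L2 := 59  bus=[BusRdX,Flush]  L2: P0=M P1=I  mem[L2]=80
24. P0: load  L0  bus=[BusRd,Flush]  L0: P0=S P1=S  mem[L0]=48
25. P0: store L1 := 46  bus=[BusUpgr]  L1: P0=M P1=I  mem[L1]=41
26. P0: load  L2  bus=[-]  L2: P0=M P1=I  mem[L2]=80
27. P0: store L2 := 94  bus=[-]  L2: P0=M P1=I  mem[L2]=80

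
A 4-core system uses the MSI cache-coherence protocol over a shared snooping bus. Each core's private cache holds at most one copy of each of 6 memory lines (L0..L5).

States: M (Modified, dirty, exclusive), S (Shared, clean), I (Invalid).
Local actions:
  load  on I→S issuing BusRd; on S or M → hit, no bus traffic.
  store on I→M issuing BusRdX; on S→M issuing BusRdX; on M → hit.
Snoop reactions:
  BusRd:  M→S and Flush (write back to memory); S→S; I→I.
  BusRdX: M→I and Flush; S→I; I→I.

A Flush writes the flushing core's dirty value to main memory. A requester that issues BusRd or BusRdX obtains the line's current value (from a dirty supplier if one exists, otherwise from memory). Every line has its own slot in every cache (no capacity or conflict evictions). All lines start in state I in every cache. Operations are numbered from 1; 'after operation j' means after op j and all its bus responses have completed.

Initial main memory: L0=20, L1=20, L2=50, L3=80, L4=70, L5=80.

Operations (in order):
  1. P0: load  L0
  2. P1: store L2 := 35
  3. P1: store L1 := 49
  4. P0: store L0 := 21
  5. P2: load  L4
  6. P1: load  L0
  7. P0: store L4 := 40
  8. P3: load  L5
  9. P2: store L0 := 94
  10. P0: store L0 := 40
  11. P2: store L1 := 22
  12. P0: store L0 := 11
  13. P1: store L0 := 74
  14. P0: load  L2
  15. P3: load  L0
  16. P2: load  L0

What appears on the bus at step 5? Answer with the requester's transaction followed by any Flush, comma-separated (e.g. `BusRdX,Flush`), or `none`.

bus = BusRd

step 1: P0: load  L0  ⟶  SIII  (L0)  txn=BusRd  M[L0]=20
step 2: P1: store L2 := 35  ⟶  IMII  (L2)  txn=BusRdX  M[L2]=50
step 3: P1: store L1 := 49  ⟶  IMII  (L1)  txn=BusRdX  M[L1]=20
step 4: P0: store L0 := 21  ⟶  MIII  (L0)  txn=BusRdX  M[L0]=20
step 5: P2: load  L4  ⟶  IISI  (L4)  txn=BusRd  M[L4]=70
step 6: P1: load  L0  ⟶  SSII  (L0)  txn=BusRd+Flush  M[L0]=21
step 7: P0: store L4 := 40  ⟶  MIII  (L4)  txn=BusRdX  M[L4]=70
step 8: P3: load  L5  ⟶  IIIS  (L5)  txn=BusRd  M[L5]=80
step 9: P2: store L0 := 94  ⟶  IIMI  (L0)  txn=BusRdX  M[L0]=21
step 10: P0: store L0 := 40  ⟶  MIII  (L0)  txn=BusRdX+Flush  M[L0]=94
step 11: P2: store L1 := 22  ⟶  IIMI  (L1)  txn=BusRdX+Flush  M[L1]=49
step 12: P0: store L0 := 11  ⟶  MIII  (L0)  txn=∅  M[L0]=94
step 13: P1: store L0 := 74  ⟶  IMII  (L0)  txn=BusRdX+Flush  M[L0]=11
step 14: P0: load  L2  ⟶  SSII  (L2)  txn=BusRd+Flush  M[L2]=35
step 15: P3: load  L0  ⟶  ISIS  (L0)  txn=BusRd+Flush  M[L0]=74
step 16: P2: load  L0  ⟶  ISSS  (L0)  txn=BusRd  M[L0]=74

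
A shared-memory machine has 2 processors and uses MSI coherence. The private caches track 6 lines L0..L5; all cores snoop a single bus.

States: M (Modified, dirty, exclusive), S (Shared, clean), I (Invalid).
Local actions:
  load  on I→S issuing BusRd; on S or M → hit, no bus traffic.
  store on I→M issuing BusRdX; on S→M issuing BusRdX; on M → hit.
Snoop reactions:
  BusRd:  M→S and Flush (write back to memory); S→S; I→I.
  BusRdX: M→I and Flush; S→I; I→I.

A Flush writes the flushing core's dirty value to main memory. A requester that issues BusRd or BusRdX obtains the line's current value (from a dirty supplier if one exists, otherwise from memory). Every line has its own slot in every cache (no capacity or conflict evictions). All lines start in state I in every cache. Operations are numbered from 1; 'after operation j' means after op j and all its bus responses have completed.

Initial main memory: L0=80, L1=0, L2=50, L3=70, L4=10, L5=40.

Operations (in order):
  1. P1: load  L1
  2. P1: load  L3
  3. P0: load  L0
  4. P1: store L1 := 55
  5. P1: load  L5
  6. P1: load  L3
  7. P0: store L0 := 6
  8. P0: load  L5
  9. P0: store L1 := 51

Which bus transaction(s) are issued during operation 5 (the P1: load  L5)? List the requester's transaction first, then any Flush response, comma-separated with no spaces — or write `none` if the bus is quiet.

[1] P1: load  L1 | P0:I, P1:S(0) | bus: BusRd
[2] P1: load  L3 | P0:I, P1:S(70) | bus: BusRd
[3] P0: load  L0 | P0:S(80), P1:I | bus: BusRd
[4] P1: store L1 := 55 | P0:I, P1:M(55) | bus: BusRdX
[5] P1: load  L5 | P0:I, P1:S(40) | bus: BusRd
[6] P1: load  L3 | P0:I, P1:S(70) | bus: none
[7] P0: store L0 := 6 | P0:M(6), P1:I | bus: BusRdX
[8] P0: load  L5 | P0:S(40), P1:S(40) | bus: BusRd
[9] P0: store L1 := 51 | P0:M(51), P1:I | bus: BusRdX,Flush

bus = BusRd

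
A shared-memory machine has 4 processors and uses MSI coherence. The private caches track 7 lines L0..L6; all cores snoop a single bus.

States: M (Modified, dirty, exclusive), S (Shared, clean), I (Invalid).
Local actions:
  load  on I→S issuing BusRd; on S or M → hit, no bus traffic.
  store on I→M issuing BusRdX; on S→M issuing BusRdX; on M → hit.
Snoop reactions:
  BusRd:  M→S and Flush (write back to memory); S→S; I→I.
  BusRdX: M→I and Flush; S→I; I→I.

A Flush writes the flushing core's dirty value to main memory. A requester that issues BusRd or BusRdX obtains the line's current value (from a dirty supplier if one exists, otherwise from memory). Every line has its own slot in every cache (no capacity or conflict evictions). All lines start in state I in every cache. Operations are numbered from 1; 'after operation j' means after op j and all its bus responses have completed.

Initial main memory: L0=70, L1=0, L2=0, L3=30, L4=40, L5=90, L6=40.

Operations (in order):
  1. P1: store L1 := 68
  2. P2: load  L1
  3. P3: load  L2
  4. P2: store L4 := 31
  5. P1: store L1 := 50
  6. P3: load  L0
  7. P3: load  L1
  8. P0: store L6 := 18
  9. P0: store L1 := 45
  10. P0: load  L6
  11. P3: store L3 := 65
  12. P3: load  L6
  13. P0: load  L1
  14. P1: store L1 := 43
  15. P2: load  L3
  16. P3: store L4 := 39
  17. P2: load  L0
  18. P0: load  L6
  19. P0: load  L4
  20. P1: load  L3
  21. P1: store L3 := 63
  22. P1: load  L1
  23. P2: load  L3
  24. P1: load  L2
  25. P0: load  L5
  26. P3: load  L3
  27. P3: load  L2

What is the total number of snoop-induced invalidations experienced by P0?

[1] P1: store L1 := 68 | P0:I, P1:M(68), P2:I, P3:I | bus: BusRdX
[2] P2: load  L1 | P0:I, P1:S(68), P2:S(68), P3:I | bus: BusRd,Flush
[3] P3: load  L2 | P0:I, P1:I, P2:I, P3:S(0) | bus: BusRd
[4] P2: store L4 := 31 | P0:I, P1:I, P2:M(31), P3:I | bus: BusRdX
[5] P1: store L1 := 50 | P0:I, P1:M(50), P2:I, P3:I | bus: BusRdX
[6] P3: load  L0 | P0:I, P1:I, P2:I, P3:S(70) | bus: BusRd
[7] P3: load  L1 | P0:I, P1:S(50), P2:I, P3:S(50) | bus: BusRd,Flush
[8] P0: store L6 := 18 | P0:M(18), P1:I, P2:I, P3:I | bus: BusRdX
[9] P0: store L1 := 45 | P0:M(45), P1:I, P2:I, P3:I | bus: BusRdX
[10] P0: load  L6 | P0:M(18), P1:I, P2:I, P3:I | bus: none
[11] P3: store L3 := 65 | P0:I, P1:I, P2:I, P3:M(65) | bus: BusRdX
[12] P3: load  L6 | P0:S(18), P1:I, P2:I, P3:S(18) | bus: BusRd,Flush
[13] P0: load  L1 | P0:M(45), P1:I, P2:I, P3:I | bus: none
[14] P1: store L1 := 43 | P0:I, P1:M(43), P2:I, P3:I | bus: BusRdX,Flush
[15] P2: load  L3 | P0:I, P1:I, P2:S(65), P3:S(65) | bus: BusRd,Flush
[16] P3: store L4 := 39 | P0:I, P1:I, P2:I, P3:M(39) | bus: BusRdX,Flush
[17] P2: load  L0 | P0:I, P1:I, P2:S(70), P3:S(70) | bus: BusRd
[18] P0: load  L6 | P0:S(18), P1:I, P2:I, P3:S(18) | bus: none
[19] P0: load  L4 | P0:S(39), P1:I, P2:I, P3:S(39) | bus: BusRd,Flush
[20] P1: load  L3 | P0:I, P1:S(65), P2:S(65), P3:S(65) | bus: BusRd
[21] P1: store L3 := 63 | P0:I, P1:M(63), P2:I, P3:I | bus: BusRdX
[22] P1: load  L1 | P0:I, P1:M(43), P2:I, P3:I | bus: none
[23] P2: load  L3 | P0:I, P1:S(63), P2:S(63), P3:I | bus: BusRd,Flush
[24] P1: load  L2 | P0:I, P1:S(0), P2:I, P3:S(0) | bus: BusRd
[25] P0: load  L5 | P0:S(90), P1:I, P2:I, P3:I | bus: BusRd
[26] P3: load  L3 | P0:I, P1:S(63), P2:S(63), P3:S(63) | bus: BusRd
[27] P3: load  L2 | P0:I, P1:S(0), P2:I, P3:S(0) | bus: none

invalidations = 1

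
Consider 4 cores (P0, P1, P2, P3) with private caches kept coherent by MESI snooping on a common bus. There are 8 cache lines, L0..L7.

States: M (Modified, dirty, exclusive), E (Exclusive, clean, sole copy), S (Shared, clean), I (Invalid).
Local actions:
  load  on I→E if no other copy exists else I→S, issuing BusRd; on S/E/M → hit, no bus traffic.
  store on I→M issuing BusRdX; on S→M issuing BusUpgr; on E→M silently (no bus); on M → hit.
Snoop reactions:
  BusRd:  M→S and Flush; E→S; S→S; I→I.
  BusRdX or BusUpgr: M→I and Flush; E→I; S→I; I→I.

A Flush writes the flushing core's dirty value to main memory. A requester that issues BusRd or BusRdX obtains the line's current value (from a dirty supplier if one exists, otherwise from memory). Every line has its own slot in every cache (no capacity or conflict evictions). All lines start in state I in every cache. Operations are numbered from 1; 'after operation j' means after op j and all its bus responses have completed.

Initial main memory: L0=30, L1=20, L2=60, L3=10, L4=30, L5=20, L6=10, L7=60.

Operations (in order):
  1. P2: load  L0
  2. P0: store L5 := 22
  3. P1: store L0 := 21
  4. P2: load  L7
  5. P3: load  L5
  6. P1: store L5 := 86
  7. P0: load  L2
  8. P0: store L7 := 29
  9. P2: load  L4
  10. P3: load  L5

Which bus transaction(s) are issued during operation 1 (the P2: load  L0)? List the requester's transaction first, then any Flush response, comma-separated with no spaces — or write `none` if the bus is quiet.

[1] P2: load  L0 | P0:I, P1:I, P2:E(30), P3:I | bus: BusRd
[2] P0: store L5 := 22 | P0:M(22), P1:I, P2:I, P3:I | bus: BusRdX
[3] P1: store L0 := 21 | P0:I, P1:M(21), P2:I, P3:I | bus: BusRdX
[4] P2: load  L7 | P0:I, P1:I, P2:E(60), P3:I | bus: BusRd
[5] P3: load  L5 | P0:S(22), P1:I, P2:I, P3:S(22) | bus: BusRd,Flush
[6] P1: store L5 := 86 | P0:I, P1:M(86), P2:I, P3:I | bus: BusRdX
[7] P0: load  L2 | P0:E(60), P1:I, P2:I, P3:I | bus: BusRd
[8] P0: store L7 := 29 | P0:M(29), P1:I, P2:I, P3:I | bus: BusRdX
[9] P2: load  L4 | P0:I, P1:I, P2:E(30), P3:I | bus: BusRd
[10] P3: load  L5 | P0:I, P1:S(86), P2:I, P3:S(86) | bus: BusRd,Flush

bus = BusRd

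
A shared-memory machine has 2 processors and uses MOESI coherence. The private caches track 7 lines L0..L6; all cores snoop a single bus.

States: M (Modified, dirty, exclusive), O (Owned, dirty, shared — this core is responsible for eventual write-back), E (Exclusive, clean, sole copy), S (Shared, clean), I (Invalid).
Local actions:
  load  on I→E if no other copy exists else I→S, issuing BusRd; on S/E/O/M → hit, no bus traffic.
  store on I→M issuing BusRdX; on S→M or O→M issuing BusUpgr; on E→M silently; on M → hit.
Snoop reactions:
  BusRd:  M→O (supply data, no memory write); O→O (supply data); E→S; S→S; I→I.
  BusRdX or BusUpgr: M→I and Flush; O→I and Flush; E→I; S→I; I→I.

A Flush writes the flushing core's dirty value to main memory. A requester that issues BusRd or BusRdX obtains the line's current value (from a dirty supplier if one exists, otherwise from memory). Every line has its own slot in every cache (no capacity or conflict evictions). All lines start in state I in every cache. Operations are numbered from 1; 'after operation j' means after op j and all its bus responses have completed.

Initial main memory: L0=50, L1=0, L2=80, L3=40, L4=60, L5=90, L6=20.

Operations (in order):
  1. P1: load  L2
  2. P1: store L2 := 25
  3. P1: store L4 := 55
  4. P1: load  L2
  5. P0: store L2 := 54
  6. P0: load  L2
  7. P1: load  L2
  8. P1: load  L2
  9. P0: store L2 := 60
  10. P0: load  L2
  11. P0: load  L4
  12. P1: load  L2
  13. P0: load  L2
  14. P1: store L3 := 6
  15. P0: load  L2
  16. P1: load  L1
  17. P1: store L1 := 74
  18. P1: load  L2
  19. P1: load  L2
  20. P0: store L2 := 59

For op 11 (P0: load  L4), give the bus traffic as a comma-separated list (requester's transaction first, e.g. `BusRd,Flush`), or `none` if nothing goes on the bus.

1. P1: load  L2  bus=[BusRd]  L2: P0=I P1=E  mem[L2]=80
2. P1: store L2 := 25  bus=[-]  L2: P0=I P1=M  mem[L2]=80
3. P1: store L4 := 55  bus=[BusRdX]  L4: P0=I P1=M  mem[L4]=60
4. P1: load  L2  bus=[-]  L2: P0=I P1=M  mem[L2]=80
5. P0: store L2 := 54  bus=[BusRdX,Flush]  L2: P0=M P1=I  mem[L2]=25
6. P0: load  L2  bus=[-]  L2: P0=M P1=I  mem[L2]=25
7. P1: load  L2  bus=[BusRd]  L2: P0=O P1=S  mem[L2]=25
8. P1: load  L2  bus=[-]  L2: P0=O P1=S  mem[L2]=25
9. P0: store L2 := 60  bus=[BusUpgr]  L2: P0=M P1=I  mem[L2]=25
10. P0: load  L2  bus=[-]  L2: P0=M P1=I  mem[L2]=25
11. P0: load  L4  bus=[BusRd]  L4: P0=S P1=O  mem[L4]=60
12. P1: load  L2  bus=[BusRd]  L2: P0=O P1=S  mem[L2]=25
13. P0: load  L2  bus=[-]  L2: P0=O P1=S  mem[L2]=25
14. P1: store L3 := 6  bus=[BusRdX]  L3: P0=I P1=M  mem[L3]=40
15. P0: load  L2  bus=[-]  L2: P0=O P1=S  mem[L2]=25
16. P1: load  L1  bus=[BusRd]  L1: P0=I P1=E  mem[L1]=0
17. P1: store L1 := 74  bus=[-]  L1: P0=I P1=M  mem[L1]=0
18. P1: load  L2  bus=[-]  L2: P0=O P1=S  mem[L2]=25
19. P1: load  L2  bus=[-]  L2: P0=O P1=S  mem[L2]=25
20. P0: store L2 := 59  bus=[BusUpgr]  L2: P0=M P1=I  mem[L2]=25

bus = BusRd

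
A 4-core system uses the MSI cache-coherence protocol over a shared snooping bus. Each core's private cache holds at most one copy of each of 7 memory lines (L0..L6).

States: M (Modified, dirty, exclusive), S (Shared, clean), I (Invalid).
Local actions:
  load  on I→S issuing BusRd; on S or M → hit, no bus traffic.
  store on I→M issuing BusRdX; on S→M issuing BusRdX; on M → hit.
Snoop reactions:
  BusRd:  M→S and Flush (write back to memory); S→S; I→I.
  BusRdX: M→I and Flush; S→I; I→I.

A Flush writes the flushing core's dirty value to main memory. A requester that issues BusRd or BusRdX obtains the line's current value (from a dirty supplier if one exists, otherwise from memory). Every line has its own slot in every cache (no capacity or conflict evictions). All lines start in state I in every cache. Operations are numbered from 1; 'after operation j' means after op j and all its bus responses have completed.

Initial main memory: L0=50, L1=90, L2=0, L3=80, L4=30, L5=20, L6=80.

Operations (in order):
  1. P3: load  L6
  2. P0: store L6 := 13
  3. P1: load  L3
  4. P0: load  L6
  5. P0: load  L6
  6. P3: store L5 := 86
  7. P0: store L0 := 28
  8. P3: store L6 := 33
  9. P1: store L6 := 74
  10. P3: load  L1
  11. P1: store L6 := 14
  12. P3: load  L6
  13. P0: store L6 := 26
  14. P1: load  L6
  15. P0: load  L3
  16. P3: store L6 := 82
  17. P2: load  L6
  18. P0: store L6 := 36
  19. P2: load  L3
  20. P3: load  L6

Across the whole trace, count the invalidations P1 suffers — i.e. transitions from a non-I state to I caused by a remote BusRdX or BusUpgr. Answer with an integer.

invalidations = 2

[1] P3: load  L6 | P0:I, P1:I, P2:I, P3:S(80) | bus: BusRd
[2] P0: store L6 := 13 | P0:M(13), P1:I, P2:I, P3:I | bus: BusRdX
[3] P1: load  L3 | P0:I, P1:S(80), P2:I, P3:I | bus: BusRd
[4] P0: load  L6 | P0:M(13), P1:I, P2:I, P3:I | bus: none
[5] P0: load  L6 | P0:M(13), P1:I, P2:I, P3:I | bus: none
[6] P3: store L5 := 86 | P0:I, P1:I, P2:I, P3:M(86) | bus: BusRdX
[7] P0: store L0 := 28 | P0:M(28), P1:I, P2:I, P3:I | bus: BusRdX
[8] P3: store L6 := 33 | P0:I, P1:I, P2:I, P3:M(33) | bus: BusRdX,Flush
[9] P1: store L6 := 74 | P0:I, P1:M(74), P2:I, P3:I | bus: BusRdX,Flush
[10] P3: load  L1 | P0:I, P1:I, P2:I, P3:S(90) | bus: BusRd
[11] P1: store L6 := 14 | P0:I, P1:M(14), P2:I, P3:I | bus: none
[12] P3: load  L6 | P0:I, P1:S(14), P2:I, P3:S(14) | bus: BusRd,Flush
[13] P0: store L6 := 26 | P0:M(26), P1:I, P2:I, P3:I | bus: BusRdX
[14] P1: load  L6 | P0:S(26), P1:S(26), P2:I, P3:I | bus: BusRd,Flush
[15] P0: load  L3 | P0:S(80), P1:S(80), P2:I, P3:I | bus: BusRd
[16] P3: store L6 := 82 | P0:I, P1:I, P2:I, P3:M(82) | bus: BusRdX
[17] P2: load  L6 | P0:I, P1:I, P2:S(82), P3:S(82) | bus: BusRd,Flush
[18] P0: store L6 := 36 | P0:M(36), P1:I, P2:I, P3:I | bus: BusRdX
[19] P2: load  L3 | P0:S(80), P1:S(80), P2:S(80), P3:I | bus: BusRd
[20] P3: load  L6 | P0:S(36), P1:I, P2:I, P3:S(36) | bus: BusRd,Flush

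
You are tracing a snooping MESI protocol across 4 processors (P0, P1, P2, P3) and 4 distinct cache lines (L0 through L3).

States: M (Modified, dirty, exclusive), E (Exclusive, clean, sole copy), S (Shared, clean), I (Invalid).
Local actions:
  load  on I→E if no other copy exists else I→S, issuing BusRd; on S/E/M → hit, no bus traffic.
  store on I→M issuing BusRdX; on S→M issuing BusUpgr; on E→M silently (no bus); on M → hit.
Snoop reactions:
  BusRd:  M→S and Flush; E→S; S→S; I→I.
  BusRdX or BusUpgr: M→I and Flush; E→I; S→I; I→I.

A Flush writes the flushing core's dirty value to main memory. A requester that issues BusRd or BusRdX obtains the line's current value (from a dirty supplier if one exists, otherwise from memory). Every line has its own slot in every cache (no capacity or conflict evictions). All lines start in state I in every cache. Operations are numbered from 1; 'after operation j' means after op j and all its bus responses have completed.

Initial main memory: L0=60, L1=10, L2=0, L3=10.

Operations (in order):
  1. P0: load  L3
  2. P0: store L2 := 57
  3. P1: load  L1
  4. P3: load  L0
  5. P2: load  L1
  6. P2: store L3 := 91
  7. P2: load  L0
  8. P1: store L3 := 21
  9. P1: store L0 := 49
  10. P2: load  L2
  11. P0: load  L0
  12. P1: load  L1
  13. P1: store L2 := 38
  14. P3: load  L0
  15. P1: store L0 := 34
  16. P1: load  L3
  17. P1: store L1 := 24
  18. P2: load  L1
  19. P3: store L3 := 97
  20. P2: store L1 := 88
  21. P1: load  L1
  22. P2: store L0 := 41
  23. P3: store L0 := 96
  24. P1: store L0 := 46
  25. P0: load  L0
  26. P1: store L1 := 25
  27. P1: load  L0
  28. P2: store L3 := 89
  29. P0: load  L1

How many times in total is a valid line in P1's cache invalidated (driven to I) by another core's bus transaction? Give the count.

  op1 P0: load  L3 → E/I/I/I on L3; bus BusRd; mem=10
  op2 P0: store L2 := 57 → M/I/I/I on L2; bus BusRdX; mem=0
  op3 P1: load  L1 → I/E/I/I on L1; bus BusRd; mem=10
  op4 P3: load  L0 → I/I/I/E on L0; bus BusRd; mem=60
  op5 P2: load  L1 → I/S/S/I on L1; bus BusRd; mem=10
  op6 P2: store L3 := 91 → I/I/M/I on L3; bus BusRdX; mem=10
  op7 P2: load  L0 → I/I/S/S on L0; bus BusRd; mem=60
  op8 P1: store L3 := 21 → I/M/I/I on L3; bus BusRdX Flush; mem=91
  op9 P1: store L0 := 49 → I/M/I/I on L0; bus BusRdX; mem=60
  op10 P2: load  L2 → S/I/S/I on L2; bus BusRd Flush; mem=57
  op11 P0: load  L0 → S/S/I/I on L0; bus BusRd Flush; mem=49
  op12 P1: load  L1 → I/S/S/I on L1; bus (none); mem=10
  op13 P1: store L2 := 38 → I/M/I/I on L2; bus BusRdX; mem=57
  op14 P3: load  L0 → S/S/I/S on L0; bus BusRd; mem=49
  op15 P1: store L0 := 34 → I/M/I/I on L0; bus BusUpgr; mem=49
  op16 P1: load  L3 → I/M/I/I on L3; bus (none); mem=91
  op17 P1: store L1 := 24 → I/M/I/I on L1; bus BusUpgr; mem=10
  op18 P2: load  L1 → I/S/S/I on L1; bus BusRd Flush; mem=24
  op19 P3: store L3 := 97 → I/I/I/M on L3; bus BusRdX Flush; mem=21
  op20 P2: store L1 := 88 → I/I/M/I on L1; bus BusUpgr; mem=24
  op21 P1: load  L1 → I/S/S/I on L1; bus BusRd Flush; mem=88
  op22 P2: store L0 := 41 → I/I/M/I on L0; bus BusRdX Flush; mem=34
  op23 P3: store L0 := 96 → I/I/I/M on L0; bus BusRdX Flush; mem=41
  op24 P1: store L0 := 46 → I/M/I/I on L0; bus BusRdX Flush; mem=96
  op25 P0: load  L0 → S/S/I/I on L0; bus BusRd Flush; mem=46
  op26 P1: store L1 := 25 → I/M/I/I on L1; bus BusUpgr; mem=88
  op27 P1: load  L0 → S/S/I/I on L0; bus (none); mem=46
  op28 P2: store L3 := 89 → I/I/M/I on L3; bus BusRdX Flush; mem=97
  op29 P0: load  L1 → S/S/I/I on L1; bus BusRd Flush; mem=25

invalidations = 3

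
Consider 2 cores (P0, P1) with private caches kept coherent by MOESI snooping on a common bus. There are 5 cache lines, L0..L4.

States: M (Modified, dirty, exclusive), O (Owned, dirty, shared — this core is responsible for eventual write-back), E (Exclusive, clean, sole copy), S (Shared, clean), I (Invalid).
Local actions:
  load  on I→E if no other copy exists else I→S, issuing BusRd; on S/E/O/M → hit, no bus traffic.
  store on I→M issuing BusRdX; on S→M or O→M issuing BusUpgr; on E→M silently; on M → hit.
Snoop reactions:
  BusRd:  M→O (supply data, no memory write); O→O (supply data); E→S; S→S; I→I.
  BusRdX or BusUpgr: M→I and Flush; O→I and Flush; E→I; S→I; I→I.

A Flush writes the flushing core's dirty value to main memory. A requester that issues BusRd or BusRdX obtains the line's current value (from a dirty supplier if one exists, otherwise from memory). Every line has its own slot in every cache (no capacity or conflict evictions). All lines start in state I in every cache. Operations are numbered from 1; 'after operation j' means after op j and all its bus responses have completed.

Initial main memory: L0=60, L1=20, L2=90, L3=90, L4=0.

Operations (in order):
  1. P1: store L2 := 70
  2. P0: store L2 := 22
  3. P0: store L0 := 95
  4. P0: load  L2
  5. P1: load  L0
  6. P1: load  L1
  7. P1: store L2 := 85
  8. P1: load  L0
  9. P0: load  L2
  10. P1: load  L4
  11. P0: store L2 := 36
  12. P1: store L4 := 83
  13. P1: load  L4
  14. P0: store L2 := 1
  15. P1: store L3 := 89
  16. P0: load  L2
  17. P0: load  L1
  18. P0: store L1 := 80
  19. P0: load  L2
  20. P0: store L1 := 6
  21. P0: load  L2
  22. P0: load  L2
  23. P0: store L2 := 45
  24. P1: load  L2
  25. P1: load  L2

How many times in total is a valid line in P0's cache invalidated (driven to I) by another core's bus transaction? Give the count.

  op1 P1: store L2 := 70 → I/M on L2; bus BusRdX; mem=90
  op2 P0: store L2 := 22 → M/I on L2; bus BusRdX Flush; mem=70
  op3 P0: store L0 := 95 → M/I on L0; bus BusRdX; mem=60
  op4 P0: load  L2 → M/I on L2; bus (none); mem=70
  op5 P1: load  L0 → O/S on L0; bus BusRd; mem=60
  op6 P1: load  L1 → I/E on L1; bus BusRd; mem=20
  op7 P1: store L2 := 85 → I/M on L2; bus BusRdX Flush; mem=22
  op8 P1: load  L0 → O/S on L0; bus (none); mem=60
  op9 P0: load  L2 → S/O on L2; bus BusRd; mem=22
  op10 P1: load  L4 → I/E on L4; bus BusRd; mem=0
  op11 P0: store L2 := 36 → M/I on L2; bus BusUpgr Flush; mem=85
  op12 P1: store L4 := 83 → I/M on L4; bus (none); mem=0
  op13 P1: load  L4 → I/M on L4; bus (none); mem=0
  op14 P0: store L2 := 1 → M/I on L2; bus (none); mem=85
  op15 P1: store L3 := 89 → I/M on L3; bus BusRdX; mem=90
  op16 P0: load  L2 → M/I on L2; bus (none); mem=85
  op17 P0: load  L1 → S/S on L1; bus BusRd; mem=20
  op18 P0: store L1 := 80 → M/I on L1; bus BusUpgr; mem=20
  op19 P0: load  L2 → M/I on L2; bus (none); mem=85
  op20 P0: store L1 := 6 → M/I on L1; bus (none); mem=20
  op21 P0: load  L2 → M/I on L2; bus (none); mem=85
  op22 P0: load  L2 → M/I on L2; bus (none); mem=85
  op23 P0: store L2 := 45 → M/I on L2; bus (none); mem=85
  op24 P1: load  L2 → O/S on L2; bus BusRd; mem=85
  op25 P1: load  L2 → O/S on L2; bus (none); mem=85

invalidations = 1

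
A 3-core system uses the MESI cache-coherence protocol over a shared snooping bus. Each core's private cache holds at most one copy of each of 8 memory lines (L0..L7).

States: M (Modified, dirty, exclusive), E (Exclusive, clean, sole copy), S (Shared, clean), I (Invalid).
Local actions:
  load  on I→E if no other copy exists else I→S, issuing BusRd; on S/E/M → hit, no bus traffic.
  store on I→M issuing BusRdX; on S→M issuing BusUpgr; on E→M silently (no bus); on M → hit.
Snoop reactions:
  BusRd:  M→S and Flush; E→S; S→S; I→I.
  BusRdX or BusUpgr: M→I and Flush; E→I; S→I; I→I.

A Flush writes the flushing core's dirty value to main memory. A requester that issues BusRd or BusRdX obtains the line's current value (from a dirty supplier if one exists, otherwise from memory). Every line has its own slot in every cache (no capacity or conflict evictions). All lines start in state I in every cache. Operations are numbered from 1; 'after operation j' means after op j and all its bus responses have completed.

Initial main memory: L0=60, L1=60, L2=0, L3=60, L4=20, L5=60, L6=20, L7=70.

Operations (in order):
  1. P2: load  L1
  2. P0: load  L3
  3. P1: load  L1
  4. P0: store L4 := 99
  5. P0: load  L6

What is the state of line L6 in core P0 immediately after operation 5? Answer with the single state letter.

[1] P2: load  L1 | P0:I, P1:I, P2:E(60) | bus: BusRd
[2] P0: load  L3 | P0:E(60), P1:I, P2:I | bus: BusRd
[3] P1: load  L1 | P0:I, P1:S(60), P2:S(60) | bus: BusRd
[4] P0: store L4 := 99 | P0:M(99), P1:I, P2:I | bus: BusRdX
[5] P0: load  L6 | P0:E(20), P1:I, P2:I | bus: BusRd

state = E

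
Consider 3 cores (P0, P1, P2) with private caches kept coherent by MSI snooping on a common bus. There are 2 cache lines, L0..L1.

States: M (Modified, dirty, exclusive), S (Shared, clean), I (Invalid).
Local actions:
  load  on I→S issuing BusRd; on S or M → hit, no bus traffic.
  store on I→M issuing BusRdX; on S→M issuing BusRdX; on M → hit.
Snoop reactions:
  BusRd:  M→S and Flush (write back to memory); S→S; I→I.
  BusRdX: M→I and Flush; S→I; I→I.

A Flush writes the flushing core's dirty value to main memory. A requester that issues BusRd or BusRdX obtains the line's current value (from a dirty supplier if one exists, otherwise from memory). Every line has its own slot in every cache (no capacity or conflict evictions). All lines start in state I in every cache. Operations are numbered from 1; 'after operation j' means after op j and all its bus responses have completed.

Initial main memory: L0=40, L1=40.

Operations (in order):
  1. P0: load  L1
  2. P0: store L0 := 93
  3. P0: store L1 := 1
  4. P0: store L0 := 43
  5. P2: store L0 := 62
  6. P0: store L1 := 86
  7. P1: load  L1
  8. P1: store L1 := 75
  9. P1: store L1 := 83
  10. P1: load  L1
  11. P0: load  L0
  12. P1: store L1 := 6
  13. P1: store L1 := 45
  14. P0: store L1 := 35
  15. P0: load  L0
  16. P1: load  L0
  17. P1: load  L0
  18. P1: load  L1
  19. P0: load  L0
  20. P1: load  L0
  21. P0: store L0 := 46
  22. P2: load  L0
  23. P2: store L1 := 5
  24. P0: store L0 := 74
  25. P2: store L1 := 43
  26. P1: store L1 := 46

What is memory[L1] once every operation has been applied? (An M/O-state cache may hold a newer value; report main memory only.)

memory[L1] = 43

  op1 P0: load  L1 → S/I/I on L1; bus BusRd; mem=40
  op2 P0: store L0 := 93 → M/I/I on L0; bus BusRdX; mem=40
  op3 P0: store L1 := 1 → M/I/I on L1; bus BusRdX; mem=40
  op4 P0: store L0 := 43 → M/I/I on L0; bus (none); mem=40
  op5 P2: store L0 := 62 → I/I/M on L0; bus BusRdX Flush; mem=43
  op6 P0: store L1 := 86 → M/I/I on L1; bus (none); mem=40
  op7 P1: load  L1 → S/S/I on L1; bus BusRd Flush; mem=86
  op8 P1: store L1 := 75 → I/M/I on L1; bus BusRdX; mem=86
  op9 P1: store L1 := 83 → I/M/I on L1; bus (none); mem=86
  op10 P1: load  L1 → I/M/I on L1; bus (none); mem=86
  op11 P0: load  L0 → S/I/S on L0; bus BusRd Flush; mem=62
  op12 P1: store L1 := 6 → I/M/I on L1; bus (none); mem=86
  op13 P1: store L1 := 45 → I/M/I on L1; bus (none); mem=86
  op14 P0: store L1 := 35 → M/I/I on L1; bus BusRdX Flush; mem=45
  op15 P0: load  L0 → S/I/S on L0; bus (none); mem=62
  op16 P1: load  L0 → S/S/S on L0; bus BusRd; mem=62
  op17 P1: load  L0 → S/S/S on L0; bus (none); mem=62
  op18 P1: load  L1 → S/S/I on L1; bus BusRd Flush; mem=35
  op19 P0: load  L0 → S/S/S on L0; bus (none); mem=62
  op20 P1: load  L0 → S/S/S on L0; bus (none); mem=62
  op21 P0: store L0 := 46 → M/I/I on L0; bus BusRdX; mem=62
  op22 P2: load  L0 → S/I/S on L0; bus BusRd Flush; mem=46
  op23 P2: store L1 := 5 → I/I/M on L1; bus BusRdX; mem=35
  op24 P0: store L0 := 74 → M/I/I on L0; bus BusRdX; mem=46
  op25 P2: store L1 := 43 → I/I/M on L1; bus (none); mem=35
  op26 P1: store L1 := 46 → I/M/I on L1; bus BusRdX Flush; mem=43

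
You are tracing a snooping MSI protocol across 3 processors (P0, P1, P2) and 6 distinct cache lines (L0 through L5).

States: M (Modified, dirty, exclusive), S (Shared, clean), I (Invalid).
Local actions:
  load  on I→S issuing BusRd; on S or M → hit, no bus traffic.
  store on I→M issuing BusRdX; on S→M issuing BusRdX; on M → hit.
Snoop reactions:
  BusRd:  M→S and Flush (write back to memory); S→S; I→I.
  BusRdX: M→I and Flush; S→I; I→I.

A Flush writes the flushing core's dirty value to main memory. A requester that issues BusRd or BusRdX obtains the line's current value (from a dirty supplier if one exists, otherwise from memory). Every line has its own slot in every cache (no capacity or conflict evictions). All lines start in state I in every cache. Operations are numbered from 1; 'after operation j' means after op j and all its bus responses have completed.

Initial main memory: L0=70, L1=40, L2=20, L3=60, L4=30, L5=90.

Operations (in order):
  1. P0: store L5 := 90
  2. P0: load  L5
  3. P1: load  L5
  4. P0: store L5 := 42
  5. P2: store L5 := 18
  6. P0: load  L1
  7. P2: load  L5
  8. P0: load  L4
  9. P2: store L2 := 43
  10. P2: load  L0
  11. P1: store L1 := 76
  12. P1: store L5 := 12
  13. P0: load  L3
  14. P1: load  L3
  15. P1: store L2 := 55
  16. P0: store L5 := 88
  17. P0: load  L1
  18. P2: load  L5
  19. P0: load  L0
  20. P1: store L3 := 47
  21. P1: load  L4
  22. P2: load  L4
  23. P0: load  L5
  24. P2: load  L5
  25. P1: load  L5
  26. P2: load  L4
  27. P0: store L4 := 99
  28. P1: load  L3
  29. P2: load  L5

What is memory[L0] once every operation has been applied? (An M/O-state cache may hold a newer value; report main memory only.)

step 1: P0: store L5 := 90  ⟶  MII  (L5)  txn=BusRdX  M[L5]=90
step 2: P0: load  L5  ⟶  MII  (L5)  txn=∅  M[L5]=90
step 3: P1: load  L5  ⟶  SSI  (L5)  txn=BusRd+Flush  M[L5]=90
step 4: P0: store L5 := 42  ⟶  MII  (L5)  txn=BusRdX  M[L5]=90
step 5: P2: store L5 := 18  ⟶  IIM  (L5)  txn=BusRdX+Flush  M[L5]=42
step 6: P0: load  L1  ⟶  SII  (L1)  txn=BusRd  M[L1]=40
step 7: P2: load  L5  ⟶  IIM  (L5)  txn=∅  M[L5]=42
step 8: P0: load  L4  ⟶  SII  (L4)  txn=BusRd  M[L4]=30
step 9: P2: store L2 := 43  ⟶  IIM  (L2)  txn=BusRdX  M[L2]=20
step 10: P2: load  L0  ⟶  IIS  (L0)  txn=BusRd  M[L0]=70
step 11: P1: store L1 := 76  ⟶  IMI  (L1)  txn=BusRdX  M[L1]=40
step 12: P1: store L5 := 12  ⟶  IMI  (L5)  txn=BusRdX+Flush  M[L5]=18
step 13: P0: load  L3  ⟶  SII  (L3)  txn=BusRd  M[L3]=60
step 14: P1: load  L3  ⟶  SSI  (L3)  txn=BusRd  M[L3]=60
step 15: P1: store L2 := 55  ⟶  IMI  (L2)  txn=BusRdX+Flush  M[L2]=43
step 16: P0: store L5 := 88  ⟶  MII  (L5)  txn=BusRdX+Flush  M[L5]=12
step 17: P0: load  L1  ⟶  SSI  (L1)  txn=BusRd+Flush  M[L1]=76
step 18: P2: load  L5  ⟶  SIS  (L5)  txn=BusRd+Flush  M[L5]=88
step 19: P0: load  L0  ⟶  SIS  (L0)  txn=BusRd  M[L0]=70
step 20: P1: store L3 := 47  ⟶  IMI  (L3)  txn=BusRdX  M[L3]=60
step 21: P1: load  L4  ⟶  SSI  (L4)  txn=BusRd  M[L4]=30
step 22: P2: load  L4  ⟶  SSS  (L4)  txn=BusRd  M[L4]=30
step 23: P0: load  L5  ⟶  SIS  (L5)  txn=∅  M[L5]=88
step 24: P2: load  L5  ⟶  SIS  (L5)  txn=∅  M[L5]=88
step 25: P1: load  L5  ⟶  SSS  (L5)  txn=BusRd  M[L5]=88
step 26: P2: load  L4  ⟶  SSS  (L4)  txn=∅  M[L4]=30
step 27: P0: store L4 := 99  ⟶  MII  (L4)  txn=BusRdX  M[L4]=30
step 28: P1: load  L3  ⟶  IMI  (L3)  txn=∅  M[L3]=60
step 29: P2: load  L5  ⟶  SSS  (L5)  txn=∅  M[L5]=88

memory[L0] = 70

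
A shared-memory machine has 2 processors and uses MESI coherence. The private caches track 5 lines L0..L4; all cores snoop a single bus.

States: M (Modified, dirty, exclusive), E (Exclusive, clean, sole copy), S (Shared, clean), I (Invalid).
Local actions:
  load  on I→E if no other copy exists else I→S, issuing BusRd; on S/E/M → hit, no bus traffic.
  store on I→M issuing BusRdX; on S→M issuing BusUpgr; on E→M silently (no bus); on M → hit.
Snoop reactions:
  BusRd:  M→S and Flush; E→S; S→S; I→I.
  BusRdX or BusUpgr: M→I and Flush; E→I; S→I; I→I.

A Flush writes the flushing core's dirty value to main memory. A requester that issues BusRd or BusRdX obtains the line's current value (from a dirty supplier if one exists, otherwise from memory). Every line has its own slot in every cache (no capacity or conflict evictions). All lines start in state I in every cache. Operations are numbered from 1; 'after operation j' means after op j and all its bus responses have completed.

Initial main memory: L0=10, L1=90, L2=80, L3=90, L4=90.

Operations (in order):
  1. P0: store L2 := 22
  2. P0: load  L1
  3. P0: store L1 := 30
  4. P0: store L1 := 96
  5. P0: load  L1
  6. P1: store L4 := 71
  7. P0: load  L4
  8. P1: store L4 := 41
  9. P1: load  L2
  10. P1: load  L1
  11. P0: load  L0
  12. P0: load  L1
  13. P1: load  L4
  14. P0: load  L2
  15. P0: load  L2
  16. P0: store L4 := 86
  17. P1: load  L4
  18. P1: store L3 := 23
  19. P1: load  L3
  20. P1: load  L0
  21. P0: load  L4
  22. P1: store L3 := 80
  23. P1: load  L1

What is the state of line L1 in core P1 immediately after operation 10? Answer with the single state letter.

state = S

step 1: P0: store L2 := 22  ⟶  MI  (L2)  txn=BusRdX  M[L2]=80
step 2: P0: load  L1  ⟶  EI  (L1)  txn=BusRd  M[L1]=90
step 3: P0: store L1 := 30  ⟶  MI  (L1)  txn=∅  M[L1]=90
step 4: P0: store L1 := 96  ⟶  MI  (L1)  txn=∅  M[L1]=90
step 5: P0: load  L1  ⟶  MI  (L1)  txn=∅  M[L1]=90
step 6: P1: store L4 := 71  ⟶  IM  (L4)  txn=BusRdX  M[L4]=90
step 7: P0: load  L4  ⟶  SS  (L4)  txn=BusRd+Flush  M[L4]=71
step 8: P1: store L4 := 41  ⟶  IM  (L4)  txn=BusUpgr  M[L4]=71
step 9: P1: load  L2  ⟶  SS  (L2)  txn=BusRd+Flush  M[L2]=22
step 10: P1: load  L1  ⟶  SS  (L1)  txn=BusRd+Flush  M[L1]=96
step 11: P0: load  L0  ⟶  EI  (L0)  txn=BusRd  M[L0]=10
step 12: P0: load  L1  ⟶  SS  (L1)  txn=∅  M[L1]=96
step 13: P1: load  L4  ⟶  IM  (L4)  txn=∅  M[L4]=71
step 14: P0: load  L2  ⟶  SS  (L2)  txn=∅  M[L2]=22
step 15: P0: load  L2  ⟶  SS  (L2)  txn=∅  M[L2]=22
step 16: P0: store L4 := 86  ⟶  MI  (L4)  txn=BusRdX+Flush  M[L4]=41
step 17: P1: load  L4  ⟶  SS  (L4)  txn=BusRd+Flush  M[L4]=86
step 18: P1: store L3 := 23  ⟶  IM  (L3)  txn=BusRdX  M[L3]=90
step 19: P1: load  L3  ⟶  IM  (L3)  txn=∅  M[L3]=90
step 20: P1: load  L0  ⟶  SS  (L0)  txn=BusRd  M[L0]=10
step 21: P0: load  L4  ⟶  SS  (L4)  txn=∅  M[L4]=86
step 22: P1: store L3 := 80  ⟶  IM  (L3)  txn=∅  M[L3]=90
step 23: P1: load  L1  ⟶  SS  (L1)  txn=∅  M[L1]=96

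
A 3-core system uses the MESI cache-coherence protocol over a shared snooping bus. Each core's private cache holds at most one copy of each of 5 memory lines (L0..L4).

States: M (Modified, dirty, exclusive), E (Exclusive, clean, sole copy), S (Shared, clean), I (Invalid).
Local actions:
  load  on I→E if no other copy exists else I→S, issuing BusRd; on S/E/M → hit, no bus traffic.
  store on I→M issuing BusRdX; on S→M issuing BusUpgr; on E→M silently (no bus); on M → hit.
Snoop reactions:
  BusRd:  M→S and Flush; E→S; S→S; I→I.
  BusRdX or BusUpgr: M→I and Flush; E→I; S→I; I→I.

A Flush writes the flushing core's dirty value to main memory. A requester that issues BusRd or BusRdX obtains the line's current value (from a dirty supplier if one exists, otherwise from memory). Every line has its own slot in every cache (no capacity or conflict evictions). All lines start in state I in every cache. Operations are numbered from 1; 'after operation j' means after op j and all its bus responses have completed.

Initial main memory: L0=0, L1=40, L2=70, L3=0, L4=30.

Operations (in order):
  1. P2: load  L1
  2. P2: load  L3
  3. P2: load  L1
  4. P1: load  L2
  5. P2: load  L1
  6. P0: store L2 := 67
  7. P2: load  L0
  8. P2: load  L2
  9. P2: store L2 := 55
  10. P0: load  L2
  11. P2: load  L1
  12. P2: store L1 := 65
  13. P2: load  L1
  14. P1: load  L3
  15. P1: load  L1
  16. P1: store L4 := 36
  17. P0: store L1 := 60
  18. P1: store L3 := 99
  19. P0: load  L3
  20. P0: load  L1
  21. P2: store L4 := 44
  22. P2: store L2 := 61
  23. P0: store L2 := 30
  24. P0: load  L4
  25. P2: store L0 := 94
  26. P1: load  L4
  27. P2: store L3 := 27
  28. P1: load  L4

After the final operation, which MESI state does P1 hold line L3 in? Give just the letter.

state = I

  op1 P2: load  L1 → I/I/E on L1; bus BusRd; mem=40
  op2 P2: load  L3 → I/I/E on L3; bus BusRd; mem=0
  op3 P2: load  L1 → I/I/E on L1; bus (none); mem=40
  op4 P1: load  L2 → I/E/I on L2; bus BusRd; mem=70
  op5 P2: load  L1 → I/I/E on L1; bus (none); mem=40
  op6 P0: store L2 := 67 → M/I/I on L2; bus BusRdX; mem=70
  op7 P2: load  L0 → I/I/E on L0; bus BusRd; mem=0
  op8 P2: load  L2 → S/I/S on L2; bus BusRd Flush; mem=67
  op9 P2: store L2 := 55 → I/I/M on L2; bus BusUpgr; mem=67
  op10 P0: load  L2 → S/I/S on L2; bus BusRd Flush; mem=55
  op11 P2: load  L1 → I/I/E on L1; bus (none); mem=40
  op12 P2: store L1 := 65 → I/I/M on L1; bus (none); mem=40
  op13 P2: load  L1 → I/I/M on L1; bus (none); mem=40
  op14 P1: load  L3 → I/S/S on L3; bus BusRd; mem=0
  op15 P1: load  L1 → I/S/S on L1; bus BusRd Flush; mem=65
  op16 P1: store L4 := 36 → I/M/I on L4; bus BusRdX; mem=30
  op17 P0: store L1 := 60 → M/I/I on L1; bus BusRdX; mem=65
  op18 P1: store L3 := 99 → I/M/I on L3; bus BusUpgr; mem=0
  op19 P0: load  L3 → S/S/I on L3; bus BusRd Flush; mem=99
  op20 P0: load  L1 → M/I/I on L1; bus (none); mem=65
  op21 P2: store L4 := 44 → I/I/M on L4; bus BusRdX Flush; mem=36
  op22 P2: store L2 := 61 → I/I/M on L2; bus BusUpgr; mem=55
  op23 P0: store L2 := 30 → M/I/I on L2; bus BusRdX Flush; mem=61
  op24 P0: load  L4 → S/I/S on L4; bus BusRd Flush; mem=44
  op25 P2: store L0 := 94 → I/I/M on L0; bus (none); mem=0
  op26 P1: load  L4 → S/S/S on L4; bus BusRd; mem=44
  op27 P2: store L3 := 27 → I/I/M on L3; bus BusRdX; mem=99
  op28 P1: load  L4 → S/S/S on L4; bus (none); mem=44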